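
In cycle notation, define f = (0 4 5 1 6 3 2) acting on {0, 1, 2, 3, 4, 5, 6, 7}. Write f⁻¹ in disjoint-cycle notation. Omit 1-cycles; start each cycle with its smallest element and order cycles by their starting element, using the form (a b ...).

(0 2 3 6 1 5 4)

Inverting a permutation written in cycle notation just reverses the order within every cycle.
Reversing each cycle of f and rotating so the smallest element leads gives (0 2 3 6 1 5 4).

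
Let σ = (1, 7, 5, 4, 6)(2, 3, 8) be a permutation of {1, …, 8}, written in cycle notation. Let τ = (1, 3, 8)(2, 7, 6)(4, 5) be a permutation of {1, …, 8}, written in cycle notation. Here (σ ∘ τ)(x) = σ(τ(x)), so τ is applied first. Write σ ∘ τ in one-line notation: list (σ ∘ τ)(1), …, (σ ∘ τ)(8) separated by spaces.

(σ ∘ τ)(x) = σ(τ(x)). Computing each image: σ(τ(1)) = σ(3) = 8, σ(τ(2)) = σ(7) = 5, σ(τ(3)) = σ(8) = 2, σ(τ(4)) = σ(5) = 4, σ(τ(5)) = σ(4) = 6, σ(τ(6)) = σ(2) = 3, σ(τ(7)) = σ(6) = 1, σ(τ(8)) = σ(1) = 7.
Hence σ ∘ τ = [8 5 2 4 6 3 1 7].

8 5 2 4 6 3 1 7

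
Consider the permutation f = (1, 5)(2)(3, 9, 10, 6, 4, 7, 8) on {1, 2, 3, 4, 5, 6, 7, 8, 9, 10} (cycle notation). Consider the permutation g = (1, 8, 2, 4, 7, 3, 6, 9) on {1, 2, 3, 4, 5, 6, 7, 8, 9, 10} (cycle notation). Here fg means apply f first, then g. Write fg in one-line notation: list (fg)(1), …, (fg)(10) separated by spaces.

5 4 1 3 8 7 2 6 10 9

For each element, apply f then g: 1 → 5 → 5; 2 → 2 → 4; 3 → 9 → 1; 4 → 7 → 3; 5 → 1 → 8; 6 → 4 → 7; 7 → 8 → 2; 8 → 3 → 6; 9 → 10 → 10; 10 → 6 → 9.
So fg in one-line form is 5 4 1 3 8 7 2 6 10 9.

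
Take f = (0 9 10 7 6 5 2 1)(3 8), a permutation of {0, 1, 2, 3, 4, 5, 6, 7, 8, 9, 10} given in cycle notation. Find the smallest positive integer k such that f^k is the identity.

The cycle type of f is (8, 2, 1).
The order is lcm(8, 2) = 8.

8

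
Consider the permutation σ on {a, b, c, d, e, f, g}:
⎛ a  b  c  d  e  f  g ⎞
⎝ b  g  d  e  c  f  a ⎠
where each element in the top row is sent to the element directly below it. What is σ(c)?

d

The entry below c in the array is d, so σ(c) = d.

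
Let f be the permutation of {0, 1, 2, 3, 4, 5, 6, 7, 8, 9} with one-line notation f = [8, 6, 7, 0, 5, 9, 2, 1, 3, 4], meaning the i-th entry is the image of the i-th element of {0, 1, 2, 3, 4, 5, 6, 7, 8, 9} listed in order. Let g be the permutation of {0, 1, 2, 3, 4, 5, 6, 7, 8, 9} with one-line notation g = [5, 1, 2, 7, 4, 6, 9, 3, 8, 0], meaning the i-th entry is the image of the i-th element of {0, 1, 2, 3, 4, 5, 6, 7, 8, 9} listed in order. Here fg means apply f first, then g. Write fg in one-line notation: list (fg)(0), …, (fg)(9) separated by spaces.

8 9 3 5 6 0 2 1 7 4

Chase each element through f then g: 0 → 8 → 8; 1 → 6 → 9; 2 → 7 → 3; 3 → 0 → 5; 4 → 5 → 6; 5 → 9 → 0; 6 → 2 → 2; 7 → 1 → 1; 8 → 3 → 7; 9 → 4 → 4.
So fg in one-line form is 8 9 3 5 6 0 2 1 7 4.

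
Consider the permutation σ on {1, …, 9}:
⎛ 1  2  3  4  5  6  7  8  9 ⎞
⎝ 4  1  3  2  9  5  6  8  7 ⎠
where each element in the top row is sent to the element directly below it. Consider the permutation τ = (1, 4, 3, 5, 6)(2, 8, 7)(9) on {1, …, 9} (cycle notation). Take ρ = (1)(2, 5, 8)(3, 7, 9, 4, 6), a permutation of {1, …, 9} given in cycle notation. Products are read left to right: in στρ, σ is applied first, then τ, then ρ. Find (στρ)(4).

(στρ)(4) = ρ(τ(σ(4))). σ(4) = 2, then τ(2) = 8, then ρ(8) = 2, so the result is 2.

2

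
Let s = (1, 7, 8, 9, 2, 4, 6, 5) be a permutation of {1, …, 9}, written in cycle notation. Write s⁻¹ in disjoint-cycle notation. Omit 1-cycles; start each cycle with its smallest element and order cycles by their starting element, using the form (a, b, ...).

(1, 5, 6, 4, 2, 9, 8, 7)

If s sends a → b within a cycle, s⁻¹ sends b → a; equivalently, reverse each cycle.
Reversing each cycle of s and rotating so the smallest element leads gives (1, 5, 6, 4, 2, 9, 8, 7).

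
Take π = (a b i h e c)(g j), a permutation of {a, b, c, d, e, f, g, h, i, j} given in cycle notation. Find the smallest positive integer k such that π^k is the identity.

6

The cycle type of π is (6, 2, 1, 1).
The order is lcm(6, 2) = 6.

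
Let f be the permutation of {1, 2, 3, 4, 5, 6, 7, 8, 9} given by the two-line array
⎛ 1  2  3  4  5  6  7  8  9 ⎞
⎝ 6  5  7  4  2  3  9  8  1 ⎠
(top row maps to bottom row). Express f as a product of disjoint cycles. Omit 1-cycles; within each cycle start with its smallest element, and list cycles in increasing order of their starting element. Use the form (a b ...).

(1 6 3 7 9)(2 5)

From 1: 1 → 6 → 3 → 7 → 9 → 1, closing the cycle (1 6 3 7 9).
Continuing from each remaining unvisited element yields (1 6 3 7 9)(2 5).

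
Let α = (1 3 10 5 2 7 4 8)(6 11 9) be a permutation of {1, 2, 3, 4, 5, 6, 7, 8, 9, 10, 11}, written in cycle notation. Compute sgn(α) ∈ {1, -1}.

The cycle lengths are 8, 3.
A cycle of length ℓ contributes ℓ−1 transpositions, so α is a product of 7 + 2 = 9 transpositions — odd.

-1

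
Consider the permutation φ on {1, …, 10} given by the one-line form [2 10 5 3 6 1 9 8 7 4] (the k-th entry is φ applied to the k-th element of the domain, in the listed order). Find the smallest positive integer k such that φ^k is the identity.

14

The disjoint-cycle form of φ has cycle lengths 7, 2, 1.
The order is lcm(7, 2) = 14.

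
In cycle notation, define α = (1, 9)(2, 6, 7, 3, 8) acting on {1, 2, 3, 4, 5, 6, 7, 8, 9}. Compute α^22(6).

3

6 lies in the 5-cycle (2, 6, 7, 3, 8).
On a 5-cycle, α^5 is the identity, so α^22 = α^2 there (22 ≡ 2 mod 5).
Stepping 2 places around the cycle: 6 → 7 → 3.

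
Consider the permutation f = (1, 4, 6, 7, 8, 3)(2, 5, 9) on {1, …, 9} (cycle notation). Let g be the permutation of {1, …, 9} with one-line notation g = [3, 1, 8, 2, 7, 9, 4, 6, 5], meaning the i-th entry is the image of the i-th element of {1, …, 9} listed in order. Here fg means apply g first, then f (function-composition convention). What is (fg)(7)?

(fg)(7) = f(g(7)). g(7) = 4, then f(4) = 6. So (fg)(7) = 6.

6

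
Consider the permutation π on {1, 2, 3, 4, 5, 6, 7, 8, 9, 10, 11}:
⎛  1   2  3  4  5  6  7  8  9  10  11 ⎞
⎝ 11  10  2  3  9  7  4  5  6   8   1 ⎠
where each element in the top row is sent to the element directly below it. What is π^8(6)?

9

Tracing 6 → 7 → … returns to 6 after 9 steps, so 6 lies in a 9-cycle (2 10 8 5 9 6 7 4 3).
Advancing 8 steps from 6: 6 → 7 → 4 → 3 → 2 → 10 → 8 → 5 → 9.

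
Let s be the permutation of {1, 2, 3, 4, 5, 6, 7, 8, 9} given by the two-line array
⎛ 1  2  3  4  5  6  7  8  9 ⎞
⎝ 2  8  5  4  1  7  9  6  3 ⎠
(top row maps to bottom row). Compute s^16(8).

Tracing 8 → 6 → … returns to 8 after 8 steps, so 8 lies in an 8-cycle (1, 2, 8, 6, 7, 9, 3, 5).
Powers repeat with period 8 on this cycle, and 16 mod 8 = 0, so s^16(8) = s^0(8).
So s^16(8) = 8.

8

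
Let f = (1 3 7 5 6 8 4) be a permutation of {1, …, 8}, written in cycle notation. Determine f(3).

Within (1 3 7 5 6 8 4), 3 ↦ 7.

7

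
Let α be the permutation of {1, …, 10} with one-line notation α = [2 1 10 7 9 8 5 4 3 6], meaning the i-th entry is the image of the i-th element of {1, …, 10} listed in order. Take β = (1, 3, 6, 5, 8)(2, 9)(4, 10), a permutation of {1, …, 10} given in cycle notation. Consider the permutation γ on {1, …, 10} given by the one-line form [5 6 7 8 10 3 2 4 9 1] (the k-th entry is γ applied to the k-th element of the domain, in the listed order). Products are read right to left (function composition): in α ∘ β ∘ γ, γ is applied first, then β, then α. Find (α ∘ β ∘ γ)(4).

2

(α ∘ β ∘ γ)(4) = α(β(γ(4))). γ(4) = 8, then β(8) = 1, then α(1) = 2, so the result is 2.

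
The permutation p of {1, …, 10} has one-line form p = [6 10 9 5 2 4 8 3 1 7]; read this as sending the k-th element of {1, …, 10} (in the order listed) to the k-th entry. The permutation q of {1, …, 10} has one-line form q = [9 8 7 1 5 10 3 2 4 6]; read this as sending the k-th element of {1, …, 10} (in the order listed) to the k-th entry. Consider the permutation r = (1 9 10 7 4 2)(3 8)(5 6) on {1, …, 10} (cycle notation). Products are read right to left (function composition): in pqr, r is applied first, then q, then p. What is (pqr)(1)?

5

Chase 1: r(1) = 9; q(9) = 4; p(4) = 5. Hence (pqr)(1) = 5.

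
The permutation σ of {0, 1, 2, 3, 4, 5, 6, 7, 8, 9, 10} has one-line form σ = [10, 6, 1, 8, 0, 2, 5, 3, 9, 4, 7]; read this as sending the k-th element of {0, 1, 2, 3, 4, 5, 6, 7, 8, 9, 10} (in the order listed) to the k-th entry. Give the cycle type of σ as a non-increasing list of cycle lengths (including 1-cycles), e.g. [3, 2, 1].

[7, 4]

The disjoint cycles are (0 10 7 3 8 9 4)(1 6 5 2), with lengths 7, 4 in non-increasing order.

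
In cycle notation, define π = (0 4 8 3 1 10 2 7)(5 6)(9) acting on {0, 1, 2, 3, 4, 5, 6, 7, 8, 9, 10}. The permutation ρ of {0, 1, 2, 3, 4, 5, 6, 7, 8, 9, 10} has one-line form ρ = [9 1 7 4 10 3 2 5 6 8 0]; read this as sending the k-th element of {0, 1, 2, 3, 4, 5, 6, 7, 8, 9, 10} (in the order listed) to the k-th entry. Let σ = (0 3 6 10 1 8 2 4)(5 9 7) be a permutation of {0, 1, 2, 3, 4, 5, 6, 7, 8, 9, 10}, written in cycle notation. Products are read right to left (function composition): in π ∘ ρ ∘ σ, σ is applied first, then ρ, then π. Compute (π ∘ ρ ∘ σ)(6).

(π ∘ ρ ∘ σ)(6) = π(ρ(σ(6))). σ(6) = 10, then ρ(10) = 0, then π(0) = 4, so the result is 4.

4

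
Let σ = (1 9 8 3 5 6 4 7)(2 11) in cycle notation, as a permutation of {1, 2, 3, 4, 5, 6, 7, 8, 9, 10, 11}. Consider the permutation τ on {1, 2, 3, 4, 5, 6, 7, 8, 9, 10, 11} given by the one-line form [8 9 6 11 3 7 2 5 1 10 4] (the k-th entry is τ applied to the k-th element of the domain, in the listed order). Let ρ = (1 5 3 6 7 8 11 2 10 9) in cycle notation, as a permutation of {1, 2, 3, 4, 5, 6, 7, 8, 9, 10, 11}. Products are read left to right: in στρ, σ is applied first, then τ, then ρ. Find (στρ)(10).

(στρ)(10) = ρ(τ(σ(10))). σ(10) = 10, then τ(10) = 10, then ρ(10) = 9, so the result is 9.

9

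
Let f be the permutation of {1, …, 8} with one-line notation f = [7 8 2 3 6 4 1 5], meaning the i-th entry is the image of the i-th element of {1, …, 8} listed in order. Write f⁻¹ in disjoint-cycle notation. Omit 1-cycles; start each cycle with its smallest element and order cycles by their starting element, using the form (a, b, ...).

The cycle decomposition of f is (1, 7)(2, 8, 5, 6, 4, 3).
The inverse reverses every cycle; in canonical form, f⁻¹ = (1, 7)(2, 3, 4, 6, 5, 8).

(1, 7)(2, 3, 4, 6, 5, 8)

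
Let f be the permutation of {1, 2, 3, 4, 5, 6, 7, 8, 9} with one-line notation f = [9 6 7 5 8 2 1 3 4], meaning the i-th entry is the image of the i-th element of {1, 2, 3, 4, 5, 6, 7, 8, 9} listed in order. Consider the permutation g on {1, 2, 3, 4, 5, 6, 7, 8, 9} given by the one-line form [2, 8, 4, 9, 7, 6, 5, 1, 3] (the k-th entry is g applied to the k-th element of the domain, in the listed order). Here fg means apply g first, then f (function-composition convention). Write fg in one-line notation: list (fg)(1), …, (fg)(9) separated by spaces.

6 3 5 4 1 2 8 9 7

(fg)(x) = f(g(x)). Computing each image: f(g(1)) = f(2) = 6, f(g(2)) = f(8) = 3, f(g(3)) = f(4) = 5, f(g(4)) = f(9) = 4, f(g(5)) = f(7) = 1, f(g(6)) = f(6) = 2, f(g(7)) = f(5) = 8, f(g(8)) = f(1) = 9, f(g(9)) = f(3) = 7.
Hence fg = [6 3 5 4 1 2 8 9 7].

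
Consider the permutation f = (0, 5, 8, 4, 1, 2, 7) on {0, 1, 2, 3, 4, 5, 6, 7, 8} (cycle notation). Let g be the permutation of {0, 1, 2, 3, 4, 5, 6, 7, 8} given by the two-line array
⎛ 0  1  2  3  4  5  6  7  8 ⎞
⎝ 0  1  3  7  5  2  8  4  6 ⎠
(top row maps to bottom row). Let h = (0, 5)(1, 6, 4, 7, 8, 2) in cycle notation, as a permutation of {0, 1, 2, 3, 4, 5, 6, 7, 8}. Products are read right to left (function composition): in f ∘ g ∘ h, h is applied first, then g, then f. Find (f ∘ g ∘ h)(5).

5

Chase 5: h(5) = 0; g(0) = 0; f(0) = 5. Hence (f ∘ g ∘ h)(5) = 5.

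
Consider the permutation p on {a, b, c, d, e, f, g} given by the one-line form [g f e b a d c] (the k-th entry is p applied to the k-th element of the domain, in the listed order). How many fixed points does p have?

0

No element satisfies p(x) = x, so there are 0 fixed points.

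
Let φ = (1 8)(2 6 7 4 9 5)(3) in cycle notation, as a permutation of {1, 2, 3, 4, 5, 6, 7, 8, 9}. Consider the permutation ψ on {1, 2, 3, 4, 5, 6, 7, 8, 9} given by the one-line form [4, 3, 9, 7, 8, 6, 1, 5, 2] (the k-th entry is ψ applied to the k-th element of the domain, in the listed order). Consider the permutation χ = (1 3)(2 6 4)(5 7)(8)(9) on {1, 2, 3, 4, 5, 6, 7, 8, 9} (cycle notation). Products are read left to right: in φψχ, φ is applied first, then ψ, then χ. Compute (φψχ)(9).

8

Chase 9: φ(9) = 5; ψ(5) = 8; χ(8) = 8. Hence (φψχ)(9) = 8.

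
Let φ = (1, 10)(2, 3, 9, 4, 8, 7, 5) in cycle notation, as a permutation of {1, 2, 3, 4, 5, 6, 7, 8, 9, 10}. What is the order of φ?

The disjoint cycles have lengths 7, 2, 1.
The order is lcm(7, 2) = 14.

14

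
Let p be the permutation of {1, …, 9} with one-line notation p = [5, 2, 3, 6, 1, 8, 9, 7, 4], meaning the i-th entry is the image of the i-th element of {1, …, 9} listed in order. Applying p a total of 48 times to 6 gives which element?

9

Tracing 6 → 8 → … returns to 6 after 5 steps, so 6 lies in a 5-cycle (4 6 8 7 9).
Powers repeat with period 5 on this cycle, and 48 mod 5 = 3, so p^48(6) = p^3(6).
Advancing 3 steps from 6: 6 → 8 → 7 → 9.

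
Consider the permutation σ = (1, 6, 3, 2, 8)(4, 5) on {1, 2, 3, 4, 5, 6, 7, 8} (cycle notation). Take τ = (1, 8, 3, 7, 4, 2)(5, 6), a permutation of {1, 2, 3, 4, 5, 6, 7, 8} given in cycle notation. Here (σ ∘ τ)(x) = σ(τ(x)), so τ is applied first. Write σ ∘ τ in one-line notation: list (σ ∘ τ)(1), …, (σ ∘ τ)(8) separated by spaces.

(σ ∘ τ)(x) = σ(τ(x)). Computing each image: σ(τ(1)) = σ(8) = 1, σ(τ(2)) = σ(1) = 6, σ(τ(3)) = σ(7) = 7, σ(τ(4)) = σ(2) = 8, σ(τ(5)) = σ(6) = 3, σ(τ(6)) = σ(5) = 4, σ(τ(7)) = σ(4) = 5, σ(τ(8)) = σ(3) = 2.
Hence σ ∘ τ = [1 6 7 8 3 4 5 2].

1 6 7 8 3 4 5 2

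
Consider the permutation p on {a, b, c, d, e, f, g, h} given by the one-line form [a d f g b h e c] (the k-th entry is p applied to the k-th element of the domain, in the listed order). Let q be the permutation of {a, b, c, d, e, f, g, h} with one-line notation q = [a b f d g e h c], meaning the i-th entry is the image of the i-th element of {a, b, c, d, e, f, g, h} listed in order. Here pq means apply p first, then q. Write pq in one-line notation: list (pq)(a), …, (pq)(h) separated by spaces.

(pq)(x) = q(p(x)). Computing each image: q(p(a)) = q(a) = a, q(p(b)) = q(d) = d, q(p(c)) = q(f) = e, q(p(d)) = q(g) = h, q(p(e)) = q(b) = b, q(p(f)) = q(h) = c, q(p(g)) = q(e) = g, q(p(h)) = q(c) = f.
Hence pq = [a d e h b c g f].

a d e h b c g f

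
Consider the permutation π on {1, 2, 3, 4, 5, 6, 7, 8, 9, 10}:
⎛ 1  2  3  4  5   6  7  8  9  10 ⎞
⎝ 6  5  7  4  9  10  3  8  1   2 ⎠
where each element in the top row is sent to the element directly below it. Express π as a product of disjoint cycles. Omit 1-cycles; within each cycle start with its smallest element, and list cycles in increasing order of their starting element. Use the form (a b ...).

(1 6 10 2 5 9)(3 7)

Start at 1 and follow images: 1 → 6 → 10 → 2 → 5 → 9 → 1, giving the cycle (1 6 10 2 5 9).
Repeating from the next unused element and collecting all non-trivial cycles gives (1 6 10 2 5 9)(3 7).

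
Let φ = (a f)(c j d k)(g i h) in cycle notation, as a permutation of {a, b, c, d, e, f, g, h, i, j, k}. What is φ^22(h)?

g

h lies in the 3-cycle (g i h).
Since the cycle has length 3, φ^22 acts on it the same as φ^1 (22 mod 3 = 1).
Advancing 1 step from h: h → g.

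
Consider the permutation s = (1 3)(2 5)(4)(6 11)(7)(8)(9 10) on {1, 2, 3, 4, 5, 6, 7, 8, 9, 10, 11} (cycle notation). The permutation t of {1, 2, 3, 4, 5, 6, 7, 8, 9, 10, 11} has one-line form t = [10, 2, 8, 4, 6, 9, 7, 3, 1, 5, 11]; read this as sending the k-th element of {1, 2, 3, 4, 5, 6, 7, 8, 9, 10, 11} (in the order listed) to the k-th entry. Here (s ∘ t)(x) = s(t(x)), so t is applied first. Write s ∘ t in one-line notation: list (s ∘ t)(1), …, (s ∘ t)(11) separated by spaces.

9 5 8 4 11 10 7 1 3 2 6

(s ∘ t)(x) = s(t(x)). Computing each image: s(t(1)) = s(10) = 9, s(t(2)) = s(2) = 5, s(t(3)) = s(8) = 8, s(t(4)) = s(4) = 4, s(t(5)) = s(6) = 11, s(t(6)) = s(9) = 10, s(t(7)) = s(7) = 7, s(t(8)) = s(3) = 1, s(t(9)) = s(1) = 3, s(t(10)) = s(5) = 2, s(t(11)) = s(11) = 6.
Hence s ∘ t = [9 5 8 4 11 10 7 1 3 2 6].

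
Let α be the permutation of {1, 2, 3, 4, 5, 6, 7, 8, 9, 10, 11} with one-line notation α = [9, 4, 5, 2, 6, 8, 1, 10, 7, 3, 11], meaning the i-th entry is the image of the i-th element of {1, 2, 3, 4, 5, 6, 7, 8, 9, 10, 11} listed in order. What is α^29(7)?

9

Tracing 7 → 1 → … returns to 7 after 3 steps, so 7 lies in a 3-cycle (1 9 7).
Since the cycle has length 3, α^29 acts on it the same as α^2 (29 mod 3 = 2).
Advancing 2 steps from 7: 7 → 1 → 9.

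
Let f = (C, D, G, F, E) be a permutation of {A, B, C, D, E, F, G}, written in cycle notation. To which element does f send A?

A

A does not appear in any cycle of f, so it is a fixed point: f(A) = A.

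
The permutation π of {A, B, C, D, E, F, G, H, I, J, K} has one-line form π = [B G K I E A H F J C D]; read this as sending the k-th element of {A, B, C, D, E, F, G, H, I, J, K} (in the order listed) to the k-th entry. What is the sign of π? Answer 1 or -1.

1

In disjoint-cycle form the cycle lengths are 5, 5, 1.
A cycle of length ℓ contributes ℓ−1 transpositions, so π is a product of 4 + 4 = 8 transpositions — even.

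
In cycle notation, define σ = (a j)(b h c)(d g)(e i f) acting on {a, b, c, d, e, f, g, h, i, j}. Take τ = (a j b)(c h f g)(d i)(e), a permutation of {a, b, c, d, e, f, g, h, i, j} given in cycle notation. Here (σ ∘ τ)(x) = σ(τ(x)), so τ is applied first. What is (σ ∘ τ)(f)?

τ(f) = g, then σ(g) = d; composing gives (σ ∘ τ)(f) = d.

d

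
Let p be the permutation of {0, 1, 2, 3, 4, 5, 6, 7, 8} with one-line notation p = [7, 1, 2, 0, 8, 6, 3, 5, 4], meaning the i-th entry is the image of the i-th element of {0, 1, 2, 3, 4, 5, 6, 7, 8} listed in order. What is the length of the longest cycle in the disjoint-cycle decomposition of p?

5

Decomposing into disjoint cycles gives (0, 7, 5, 6, 3)(4, 8); the longest has length 5.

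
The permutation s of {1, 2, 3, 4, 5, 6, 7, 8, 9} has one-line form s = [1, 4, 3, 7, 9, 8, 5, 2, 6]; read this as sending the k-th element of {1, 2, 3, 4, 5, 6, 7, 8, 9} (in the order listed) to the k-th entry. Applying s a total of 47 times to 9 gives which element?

7

Tracing 9 → 6 → … returns to 9 after 7 steps, so 9 lies in a 7-cycle (2 4 7 5 9 6 8).
On a 7-cycle, s^7 is the identity, so s^47 = s^5 there (47 ≡ 5 mod 7).
Stepping 5 places around the cycle: 9 → 6 → 8 → 2 → 4 → 7.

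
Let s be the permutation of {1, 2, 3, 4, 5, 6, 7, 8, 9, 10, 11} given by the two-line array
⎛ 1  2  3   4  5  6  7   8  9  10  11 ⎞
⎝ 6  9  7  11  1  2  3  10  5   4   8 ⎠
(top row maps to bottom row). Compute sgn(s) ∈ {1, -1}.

1

In disjoint-cycle form the cycle lengths are 5, 4, 2.
A cycle is odd iff its length is even; s has 2 even-length cycles, so sgn(s) = (−1)^2 and s is even.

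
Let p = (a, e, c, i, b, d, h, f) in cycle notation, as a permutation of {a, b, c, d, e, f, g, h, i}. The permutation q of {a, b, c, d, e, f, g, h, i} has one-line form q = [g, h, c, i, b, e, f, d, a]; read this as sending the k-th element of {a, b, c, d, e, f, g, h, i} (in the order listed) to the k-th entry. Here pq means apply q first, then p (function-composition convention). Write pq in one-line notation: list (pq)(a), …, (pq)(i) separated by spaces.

(pq)(x) = p(q(x)). Computing each image: p(q(a)) = p(g) = g, p(q(b)) = p(h) = f, p(q(c)) = p(c) = i, p(q(d)) = p(i) = b, p(q(e)) = p(b) = d, p(q(f)) = p(e) = c, p(q(g)) = p(f) = a, p(q(h)) = p(d) = h, p(q(i)) = p(a) = e.
Hence pq = [g f i b d c a h e].

g f i b d c a h e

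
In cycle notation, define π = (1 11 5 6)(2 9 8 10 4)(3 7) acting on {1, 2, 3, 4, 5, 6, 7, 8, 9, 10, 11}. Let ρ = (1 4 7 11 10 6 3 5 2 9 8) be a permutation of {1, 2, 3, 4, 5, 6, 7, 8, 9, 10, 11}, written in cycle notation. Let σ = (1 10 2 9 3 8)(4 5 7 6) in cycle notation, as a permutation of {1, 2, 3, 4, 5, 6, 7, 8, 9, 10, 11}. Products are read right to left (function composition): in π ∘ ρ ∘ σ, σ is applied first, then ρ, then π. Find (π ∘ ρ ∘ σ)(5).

Chase 5: σ(5) = 7; ρ(7) = 11; π(11) = 5. Hence (π ∘ ρ ∘ σ)(5) = 5.

5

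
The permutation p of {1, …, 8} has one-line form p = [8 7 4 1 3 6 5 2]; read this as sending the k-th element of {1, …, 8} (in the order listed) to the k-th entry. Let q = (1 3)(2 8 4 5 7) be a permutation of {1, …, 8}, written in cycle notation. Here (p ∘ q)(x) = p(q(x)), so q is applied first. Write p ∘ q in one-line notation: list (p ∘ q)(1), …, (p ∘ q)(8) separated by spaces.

4 2 8 3 5 6 7 1

Chase each element through q then p: 1 → 3 → 4; 2 → 8 → 2; 3 → 1 → 8; 4 → 5 → 3; 5 → 7 → 5; 6 → 6 → 6; 7 → 2 → 7; 8 → 4 → 1.
Collecting the images, p ∘ q = [4 2 8 3 5 6 7 1].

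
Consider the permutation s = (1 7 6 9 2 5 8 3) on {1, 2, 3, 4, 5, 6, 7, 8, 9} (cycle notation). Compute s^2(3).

7

3 lies in the 8-cycle (1 7 6 9 2 5 8 3).
Stepping 2 places around the cycle: 3 → 1 → 7.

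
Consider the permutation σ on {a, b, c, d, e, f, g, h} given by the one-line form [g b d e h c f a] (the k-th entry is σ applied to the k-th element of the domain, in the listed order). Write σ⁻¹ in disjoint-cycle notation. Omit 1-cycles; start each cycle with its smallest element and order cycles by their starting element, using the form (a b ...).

(a h e d c f g)

First write σ in disjoint cycles: (a g f c d e h).
The inverse reverses every cycle; in canonical form, σ⁻¹ = (a h e d c f g).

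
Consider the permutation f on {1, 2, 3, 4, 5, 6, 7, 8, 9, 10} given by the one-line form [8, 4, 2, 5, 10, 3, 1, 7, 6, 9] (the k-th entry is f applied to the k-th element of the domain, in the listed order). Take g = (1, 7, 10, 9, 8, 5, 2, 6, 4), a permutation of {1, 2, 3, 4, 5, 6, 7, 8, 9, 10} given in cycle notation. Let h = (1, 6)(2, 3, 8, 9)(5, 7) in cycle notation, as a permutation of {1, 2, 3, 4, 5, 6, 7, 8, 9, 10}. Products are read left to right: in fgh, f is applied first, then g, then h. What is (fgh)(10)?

(fgh)(10) = h(g(f(10))). f(10) = 9, then g(9) = 8, then h(8) = 9, so the result is 9.

9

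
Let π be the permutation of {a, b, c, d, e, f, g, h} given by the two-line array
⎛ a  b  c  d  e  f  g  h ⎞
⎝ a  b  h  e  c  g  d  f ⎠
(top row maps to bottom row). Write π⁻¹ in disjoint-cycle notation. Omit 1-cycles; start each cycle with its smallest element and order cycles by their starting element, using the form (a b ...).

First write π in disjoint cycles: (c h f g d e).
The inverse reverses every cycle; in canonical form, π⁻¹ = (c e d g f h).

(c e d g f h)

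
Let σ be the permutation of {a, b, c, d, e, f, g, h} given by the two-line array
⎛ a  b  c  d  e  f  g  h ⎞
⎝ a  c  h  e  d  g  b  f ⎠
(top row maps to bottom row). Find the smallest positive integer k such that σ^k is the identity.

10

Decomposing into disjoint cycles gives cycle lengths 5, 2, 1.
Since disjoint cycles commute, ord(σ) = lcm(5, 2) = 10.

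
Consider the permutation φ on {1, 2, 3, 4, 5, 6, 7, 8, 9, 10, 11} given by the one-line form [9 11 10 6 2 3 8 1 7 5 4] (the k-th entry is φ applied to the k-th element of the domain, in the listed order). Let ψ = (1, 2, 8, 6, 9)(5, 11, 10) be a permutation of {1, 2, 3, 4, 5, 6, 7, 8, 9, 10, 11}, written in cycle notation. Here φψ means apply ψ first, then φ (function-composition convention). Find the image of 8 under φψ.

(φψ)(8) = φ(ψ(8)). ψ(8) = 6, then φ(6) = 3. So (φψ)(8) = 3.

3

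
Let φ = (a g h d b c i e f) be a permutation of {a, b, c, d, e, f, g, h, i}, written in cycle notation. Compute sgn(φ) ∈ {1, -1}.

The cycle lengths are 9.
A cycle is odd iff its length is even; φ has 0 even-length cycles, so sgn(φ) = (−1)^0 and φ is even.

1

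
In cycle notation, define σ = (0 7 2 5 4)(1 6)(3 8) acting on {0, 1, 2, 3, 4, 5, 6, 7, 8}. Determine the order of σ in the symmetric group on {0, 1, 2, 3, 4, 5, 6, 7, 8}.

10

The cycle type of σ is (5, 2, 2).
Since disjoint cycles commute, ord(σ) = lcm(5, 2, 2) = 10.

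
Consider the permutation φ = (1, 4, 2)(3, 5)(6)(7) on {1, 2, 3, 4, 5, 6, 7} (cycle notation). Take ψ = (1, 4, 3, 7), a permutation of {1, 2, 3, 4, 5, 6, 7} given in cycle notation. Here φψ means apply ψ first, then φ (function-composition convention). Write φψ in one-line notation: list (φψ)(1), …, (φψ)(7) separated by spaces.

2 1 7 5 3 6 4

For each element, apply ψ then φ: 1 → 4 → 2; 2 → 2 → 1; 3 → 7 → 7; 4 → 3 → 5; 5 → 5 → 3; 6 → 6 → 6; 7 → 1 → 4.
Collecting the images, φψ = [2 1 7 5 3 6 4].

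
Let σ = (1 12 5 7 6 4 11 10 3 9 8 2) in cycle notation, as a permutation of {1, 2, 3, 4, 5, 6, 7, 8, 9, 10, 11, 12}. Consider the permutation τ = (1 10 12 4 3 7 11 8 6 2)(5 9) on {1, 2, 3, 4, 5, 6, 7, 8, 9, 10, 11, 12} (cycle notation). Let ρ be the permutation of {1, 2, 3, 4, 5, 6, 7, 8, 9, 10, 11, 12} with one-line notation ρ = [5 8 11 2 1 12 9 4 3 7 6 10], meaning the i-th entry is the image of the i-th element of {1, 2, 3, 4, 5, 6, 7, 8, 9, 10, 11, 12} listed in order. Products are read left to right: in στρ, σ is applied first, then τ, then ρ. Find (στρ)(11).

Chase 11: σ(11) = 10; τ(10) = 12; ρ(12) = 10. Hence (στρ)(11) = 10.

10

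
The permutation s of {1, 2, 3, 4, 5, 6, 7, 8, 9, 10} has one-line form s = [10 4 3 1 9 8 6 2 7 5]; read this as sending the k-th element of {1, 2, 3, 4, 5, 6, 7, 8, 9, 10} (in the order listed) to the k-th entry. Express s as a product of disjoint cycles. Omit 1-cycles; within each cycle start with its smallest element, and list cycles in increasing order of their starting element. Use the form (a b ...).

(1 10 5 9 7 6 8 2 4)

Start at 1 and follow images: 1 → 10 → 5 → 9 → 7 → 6 → 8 → 2 → 4 → 1, giving the cycle (1 10 5 9 7 6 8 2 4).
Continuing from each remaining unvisited element yields (1 10 5 9 7 6 8 2 4).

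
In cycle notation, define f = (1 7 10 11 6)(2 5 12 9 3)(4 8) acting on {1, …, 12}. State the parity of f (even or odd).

The cycle lengths are 5, 5, 2.
A cycle of length ℓ contributes ℓ−1 transpositions, so f is a product of 4 + 4 + 1 = 9 transpositions — odd.

odd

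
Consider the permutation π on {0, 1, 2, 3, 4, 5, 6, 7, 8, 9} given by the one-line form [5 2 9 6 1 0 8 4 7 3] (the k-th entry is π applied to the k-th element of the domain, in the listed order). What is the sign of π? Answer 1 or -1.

In disjoint-cycle form the cycle lengths are 8, 2.
A cycle is odd iff its length is even; π has 2 even-length cycles, so sgn(π) = (−1)^2 and π is even.

1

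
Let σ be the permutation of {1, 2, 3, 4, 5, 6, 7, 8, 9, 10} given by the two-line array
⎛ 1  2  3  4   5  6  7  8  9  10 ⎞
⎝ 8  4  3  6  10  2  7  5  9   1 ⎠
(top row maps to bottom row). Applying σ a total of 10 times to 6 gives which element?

Tracing 6 → 2 → … returns to 6 after 3 steps, so 6 lies in a 3-cycle (2 4 6).
Since the cycle has length 3, σ^10 acts on it the same as σ^1 (10 mod 3 = 1).
Stepping 1 place around the cycle: 6 → 2.

2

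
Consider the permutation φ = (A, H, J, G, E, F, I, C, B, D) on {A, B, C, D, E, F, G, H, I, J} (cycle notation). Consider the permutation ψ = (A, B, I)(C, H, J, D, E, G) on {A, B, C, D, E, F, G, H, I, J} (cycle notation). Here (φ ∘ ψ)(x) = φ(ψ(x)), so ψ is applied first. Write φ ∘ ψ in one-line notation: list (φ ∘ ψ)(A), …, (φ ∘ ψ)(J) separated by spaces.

Chase each element through ψ then φ: A → B → D; B → I → C; C → H → J; D → E → F; E → G → E; F → F → I; G → C → B; H → J → G; I → A → H; J → D → A.
So φ ∘ ψ in one-line form is D C J F E I B G H A.

D C J F E I B G H A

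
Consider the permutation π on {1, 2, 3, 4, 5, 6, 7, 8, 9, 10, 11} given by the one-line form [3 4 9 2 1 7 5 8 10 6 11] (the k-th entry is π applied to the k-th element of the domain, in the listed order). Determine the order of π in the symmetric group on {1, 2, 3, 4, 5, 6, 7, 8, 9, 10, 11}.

14

The disjoint-cycle form of π has cycle lengths 7, 2, 1, 1.
Since disjoint cycles commute, ord(π) = lcm(7, 2) = 14.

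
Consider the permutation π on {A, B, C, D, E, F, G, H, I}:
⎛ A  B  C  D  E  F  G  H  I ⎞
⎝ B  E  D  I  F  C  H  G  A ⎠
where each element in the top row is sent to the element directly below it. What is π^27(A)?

I

Tracing A → B → … returns to A after 7 steps, so A lies in a 7-cycle (A B E F C D I).
Since the cycle has length 7, π^27 acts on it the same as π^6 (27 mod 7 = 6).
Advancing 6 steps from A: A → B → E → F → C → D → I.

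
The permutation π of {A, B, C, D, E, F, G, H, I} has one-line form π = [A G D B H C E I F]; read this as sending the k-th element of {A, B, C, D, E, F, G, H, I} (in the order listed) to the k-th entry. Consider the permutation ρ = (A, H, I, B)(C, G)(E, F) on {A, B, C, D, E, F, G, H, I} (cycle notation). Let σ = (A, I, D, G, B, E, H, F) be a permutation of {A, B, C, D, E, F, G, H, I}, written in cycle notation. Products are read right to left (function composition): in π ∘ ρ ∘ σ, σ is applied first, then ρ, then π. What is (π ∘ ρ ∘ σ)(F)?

Apply the permutations in order: σ(F) = A, then ρ(A) = H, then π(H) = I. So (π ∘ ρ ∘ σ)(F) = I.

I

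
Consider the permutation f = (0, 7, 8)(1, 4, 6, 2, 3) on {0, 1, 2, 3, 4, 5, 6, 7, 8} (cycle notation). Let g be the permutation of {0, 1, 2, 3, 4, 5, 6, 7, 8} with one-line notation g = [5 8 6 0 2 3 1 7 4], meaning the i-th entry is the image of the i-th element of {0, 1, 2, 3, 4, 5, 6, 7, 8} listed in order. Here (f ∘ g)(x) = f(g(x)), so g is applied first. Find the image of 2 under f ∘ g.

2

g(2) = 6, then f(6) = 2; composing gives (f ∘ g)(2) = 2.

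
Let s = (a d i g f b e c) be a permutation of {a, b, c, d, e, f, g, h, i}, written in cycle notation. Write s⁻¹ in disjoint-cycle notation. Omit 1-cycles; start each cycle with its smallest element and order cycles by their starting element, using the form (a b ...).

(a c e b f g i d)

The inverse reverses each cycle.
Reversing each cycle of s and rotating so the smallest element leads gives (a c e b f g i d).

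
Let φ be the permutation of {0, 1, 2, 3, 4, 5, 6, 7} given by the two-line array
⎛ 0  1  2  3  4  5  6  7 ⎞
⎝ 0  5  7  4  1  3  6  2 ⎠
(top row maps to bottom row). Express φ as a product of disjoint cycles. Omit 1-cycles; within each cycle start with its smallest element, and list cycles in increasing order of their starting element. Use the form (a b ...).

Start at 1 and follow images: 1 → 5 → 3 → 4 → 1, giving the cycle (1 5 3 4).
Repeating from the next unused element and collecting all non-trivial cycles gives (1 5 3 4)(2 7).

(1 5 3 4)(2 7)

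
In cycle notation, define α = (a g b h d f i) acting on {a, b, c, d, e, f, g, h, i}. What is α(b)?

Within (a g b h d f i), b ↦ h.

h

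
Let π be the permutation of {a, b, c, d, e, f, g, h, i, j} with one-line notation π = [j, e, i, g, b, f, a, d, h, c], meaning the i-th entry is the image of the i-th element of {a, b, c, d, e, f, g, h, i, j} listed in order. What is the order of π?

14

Decomposing into disjoint cycles gives cycle lengths 7, 2, 1.
The order of π is the least common multiple of its cycle lengths: lcm(7, 2) = 14.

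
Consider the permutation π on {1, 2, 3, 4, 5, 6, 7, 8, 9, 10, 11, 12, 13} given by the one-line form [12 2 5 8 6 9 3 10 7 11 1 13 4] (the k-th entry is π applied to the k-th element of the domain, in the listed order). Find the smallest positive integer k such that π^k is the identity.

Decomposing into disjoint cycles gives cycle lengths 7, 5, 1.
Since disjoint cycles commute, ord(π) = lcm(7, 5) = 35.

35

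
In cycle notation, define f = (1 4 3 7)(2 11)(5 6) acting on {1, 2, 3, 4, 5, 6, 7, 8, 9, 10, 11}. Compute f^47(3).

3 lies in the 4-cycle (1 4 3 7).
On a 4-cycle, f^4 is the identity, so f^47 = f^3 there (47 ≡ 3 mod 4).
Stepping 3 places around the cycle: 3 → 7 → 1 → 4.

4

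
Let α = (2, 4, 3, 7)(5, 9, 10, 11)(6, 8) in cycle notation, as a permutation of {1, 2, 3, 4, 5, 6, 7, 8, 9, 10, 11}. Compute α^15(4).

2

4 lies in the 4-cycle (2, 4, 3, 7).
On a 4-cycle, α^4 is the identity, so α^15 = α^3 there (15 ≡ 3 mod 4).
Advancing 3 steps from 4: 4 → 3 → 7 → 2.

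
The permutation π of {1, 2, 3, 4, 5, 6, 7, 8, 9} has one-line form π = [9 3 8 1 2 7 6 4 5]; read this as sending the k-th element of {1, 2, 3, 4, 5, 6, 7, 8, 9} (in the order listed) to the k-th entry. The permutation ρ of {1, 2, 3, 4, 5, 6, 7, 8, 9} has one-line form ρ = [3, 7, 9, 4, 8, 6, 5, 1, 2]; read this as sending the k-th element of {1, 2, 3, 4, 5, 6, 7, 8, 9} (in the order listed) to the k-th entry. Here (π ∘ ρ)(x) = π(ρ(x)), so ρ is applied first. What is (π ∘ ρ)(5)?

4

(π ∘ ρ)(5) = π(ρ(5)). ρ(5) = 8, then π(8) = 4. So (π ∘ ρ)(5) = 4.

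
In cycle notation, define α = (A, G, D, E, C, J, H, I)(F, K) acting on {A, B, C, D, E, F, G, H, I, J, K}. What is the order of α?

8

The disjoint cycles have lengths 8, 2, 1.
The order of α is the least common multiple of its cycle lengths: lcm(8, 2) = 8.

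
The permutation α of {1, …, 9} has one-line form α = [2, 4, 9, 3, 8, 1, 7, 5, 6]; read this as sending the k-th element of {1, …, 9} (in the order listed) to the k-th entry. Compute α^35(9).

3

Tracing 9 → 6 → … returns to 9 after 6 steps, so 9 lies in a 6-cycle (1, 2, 4, 3, 9, 6).
On a 6-cycle, α^6 is the identity, so α^35 = α^5 there (35 ≡ 5 mod 6).
Stepping 5 places around the cycle: 9 → 6 → 1 → 2 → 4 → 3.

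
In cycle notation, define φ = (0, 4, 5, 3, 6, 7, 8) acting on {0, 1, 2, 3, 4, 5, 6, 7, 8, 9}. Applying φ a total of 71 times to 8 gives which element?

0

8 lies in the 7-cycle (0, 4, 5, 3, 6, 7, 8).
Powers repeat with period 7 on this cycle, and 71 mod 7 = 1, so φ^71(8) = φ^1(8).
Advancing 1 step from 8: 8 → 0.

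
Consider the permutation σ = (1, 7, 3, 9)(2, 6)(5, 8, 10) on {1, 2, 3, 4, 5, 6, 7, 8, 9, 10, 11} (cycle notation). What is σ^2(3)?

1

3 lies in the 4-cycle (1, 7, 3, 9).
Stepping 2 places around the cycle: 3 → 9 → 1.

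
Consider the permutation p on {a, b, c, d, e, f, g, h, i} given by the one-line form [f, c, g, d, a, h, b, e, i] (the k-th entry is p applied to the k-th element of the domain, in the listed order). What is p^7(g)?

b

Tracing g → b → … returns to g after 3 steps, so g lies in a 3-cycle (b c g).
On a 3-cycle, p^3 is the identity, so p^7 = p^1 there (7 ≡ 1 mod 3).
Advancing 1 step from g: g → b.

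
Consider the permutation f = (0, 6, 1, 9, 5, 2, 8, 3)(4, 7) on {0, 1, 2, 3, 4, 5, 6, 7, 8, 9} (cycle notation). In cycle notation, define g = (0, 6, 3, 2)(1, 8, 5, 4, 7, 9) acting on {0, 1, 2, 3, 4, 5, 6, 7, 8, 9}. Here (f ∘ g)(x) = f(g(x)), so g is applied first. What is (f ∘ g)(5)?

7

(f ∘ g)(5) = f(g(5)). g(5) = 4, then f(4) = 7. So (f ∘ g)(5) = 7.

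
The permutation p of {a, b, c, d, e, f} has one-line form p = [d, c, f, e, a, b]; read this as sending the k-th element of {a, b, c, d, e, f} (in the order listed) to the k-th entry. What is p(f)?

b

f is element number 6 of the domain, and entry number 6 of the one-line form is b, so p(f) = b.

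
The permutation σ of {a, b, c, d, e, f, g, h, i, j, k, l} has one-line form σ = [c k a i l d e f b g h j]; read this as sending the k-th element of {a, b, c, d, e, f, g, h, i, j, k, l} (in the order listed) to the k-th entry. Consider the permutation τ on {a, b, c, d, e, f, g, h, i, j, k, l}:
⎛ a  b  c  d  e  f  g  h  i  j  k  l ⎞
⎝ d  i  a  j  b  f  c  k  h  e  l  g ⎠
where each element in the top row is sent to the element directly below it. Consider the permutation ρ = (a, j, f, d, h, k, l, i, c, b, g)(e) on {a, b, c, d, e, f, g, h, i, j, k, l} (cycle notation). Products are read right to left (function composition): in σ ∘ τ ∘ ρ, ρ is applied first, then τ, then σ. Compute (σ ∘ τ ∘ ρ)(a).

Apply the permutations in order: ρ(a) = j, then τ(j) = e, then σ(e) = l. So (σ ∘ τ ∘ ρ)(a) = l.

l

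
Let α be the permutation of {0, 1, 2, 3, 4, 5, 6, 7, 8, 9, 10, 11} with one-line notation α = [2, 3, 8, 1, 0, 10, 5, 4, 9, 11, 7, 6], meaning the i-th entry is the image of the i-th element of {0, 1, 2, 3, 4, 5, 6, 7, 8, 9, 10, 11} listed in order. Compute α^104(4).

Tracing 4 → 0 → … returns to 4 after 10 steps, so 4 lies in a 10-cycle (0, 2, 8, 9, 11, 6, 5, 10, 7, 4).
Since the cycle has length 10, α^104 acts on it the same as α^4 (104 mod 10 = 4).
Advancing 4 steps from 4: 4 → 0 → 2 → 8 → 9.

9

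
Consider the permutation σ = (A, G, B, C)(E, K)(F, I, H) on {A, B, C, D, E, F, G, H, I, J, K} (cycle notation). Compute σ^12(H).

H lies in the 3-cycle (F, I, H).
On a 3-cycle, σ^3 is the identity, so σ^12 = σ^0 there (12 ≡ 0 mod 3).
So σ^12(H) = H.

H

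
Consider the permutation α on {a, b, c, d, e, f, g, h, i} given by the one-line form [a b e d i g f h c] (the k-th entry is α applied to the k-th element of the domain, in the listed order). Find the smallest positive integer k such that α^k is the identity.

The disjoint-cycle form of α has cycle lengths 3, 2, 1, 1, 1, 1.
The order is lcm(3, 2) = 6.

6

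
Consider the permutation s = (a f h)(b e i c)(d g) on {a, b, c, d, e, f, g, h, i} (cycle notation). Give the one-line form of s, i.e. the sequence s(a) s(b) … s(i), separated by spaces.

f e b g i h d a c

Image by image: a→f, b→e, c→b, d→g, e→i, f→h, g→d, h→a, i→c.
Listing these in domain order gives f e b g i h d a c.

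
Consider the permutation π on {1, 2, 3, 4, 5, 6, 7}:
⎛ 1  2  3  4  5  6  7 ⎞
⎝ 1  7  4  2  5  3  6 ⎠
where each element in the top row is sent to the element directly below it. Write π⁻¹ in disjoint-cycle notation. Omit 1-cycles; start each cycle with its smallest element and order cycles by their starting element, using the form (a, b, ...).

The cycle decomposition of π is (2, 7, 6, 3, 4).
Reversing each cycle (and rotating so the smallest element leads) gives π⁻¹ = (2, 4, 3, 6, 7).

(2, 4, 3, 6, 7)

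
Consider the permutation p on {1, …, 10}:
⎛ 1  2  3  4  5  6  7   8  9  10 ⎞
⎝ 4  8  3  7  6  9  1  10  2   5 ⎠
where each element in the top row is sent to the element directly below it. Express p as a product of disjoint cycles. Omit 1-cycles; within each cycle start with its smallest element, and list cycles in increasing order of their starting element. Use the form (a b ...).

Iterating p from 1 gives 1 → 4 → 7 → 1; that is the 3-cycle (1 4 7).
Repeating from the next unused element and collecting all non-trivial cycles gives (1 4 7)(2 8 10 5 6 9).

(1 4 7)(2 8 10 5 6 9)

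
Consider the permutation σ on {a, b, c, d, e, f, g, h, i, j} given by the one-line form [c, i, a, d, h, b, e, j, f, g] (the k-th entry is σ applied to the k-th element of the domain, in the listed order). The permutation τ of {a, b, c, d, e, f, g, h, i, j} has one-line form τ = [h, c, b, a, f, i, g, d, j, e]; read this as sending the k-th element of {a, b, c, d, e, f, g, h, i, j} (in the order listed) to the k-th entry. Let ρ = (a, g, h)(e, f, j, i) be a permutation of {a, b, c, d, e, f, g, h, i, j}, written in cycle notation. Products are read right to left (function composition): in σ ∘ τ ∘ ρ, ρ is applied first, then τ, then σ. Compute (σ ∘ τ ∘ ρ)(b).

Apply the permutations in order: ρ(b) = b, then τ(b) = c, then σ(c) = a. So (σ ∘ τ ∘ ρ)(b) = a.

a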